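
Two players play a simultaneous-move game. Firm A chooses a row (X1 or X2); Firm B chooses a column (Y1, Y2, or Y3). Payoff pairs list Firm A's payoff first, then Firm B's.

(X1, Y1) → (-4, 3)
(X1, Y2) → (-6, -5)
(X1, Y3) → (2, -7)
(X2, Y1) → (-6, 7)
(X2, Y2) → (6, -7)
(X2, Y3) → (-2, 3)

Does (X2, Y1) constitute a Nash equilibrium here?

No

Holding Firm B at Y1: Firm A gets -6 from X2 but could get -4 by switching to X1. Firm A has a profitable deviation.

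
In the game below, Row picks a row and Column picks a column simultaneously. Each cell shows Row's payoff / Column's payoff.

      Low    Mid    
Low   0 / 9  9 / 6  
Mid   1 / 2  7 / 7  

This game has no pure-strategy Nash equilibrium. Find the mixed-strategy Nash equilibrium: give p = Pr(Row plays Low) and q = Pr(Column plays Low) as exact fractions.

In a mixed NE each player is indifferent between their pure strategies, so the opponent's mix sets the indifference.
Column indifferent between Low and Mid: p·9 + (1−p)·2 = p·6 + (1−p)·7 ⟹ 2 + 7p = 7 + (-1)p ⟹ p = 5/8.
Row indifferent between Low and Mid: q·0 + (1−q)·9 = q·1 + (1−q)·7 ⟹ 9 + (-9)q = 7 + (-6)q ⟹ q = 2/3.

p = 5/8, q = 2/3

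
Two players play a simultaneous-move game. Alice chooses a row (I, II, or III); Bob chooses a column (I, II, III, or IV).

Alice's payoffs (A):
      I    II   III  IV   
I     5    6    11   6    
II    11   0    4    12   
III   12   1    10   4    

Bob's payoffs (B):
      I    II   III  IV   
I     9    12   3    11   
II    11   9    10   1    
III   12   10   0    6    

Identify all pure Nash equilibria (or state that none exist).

(I, II) and (III, I)

Find each player's best response to every opponent strategy; NE are the intersections.
Alice's best responses — vs I: III (payoff 12); vs II: I (payoff 6); vs III: I (payoff 11); vs IV: II (payoff 12).
Bob's best responses — vs I: II (payoff 12); vs II: I (payoff 11); vs III: I (payoff 12).
Mutual best responses occur at (I, II) and (III, I); at each, neither player gains by switching.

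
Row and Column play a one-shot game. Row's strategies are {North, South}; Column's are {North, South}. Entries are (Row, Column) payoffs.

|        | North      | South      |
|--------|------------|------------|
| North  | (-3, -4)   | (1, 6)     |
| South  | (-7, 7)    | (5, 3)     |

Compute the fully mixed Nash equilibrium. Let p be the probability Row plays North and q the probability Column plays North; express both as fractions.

In a mixed NE each player is indifferent between their pure strategies, so the opponent's mix sets the indifference.
Column indifferent between North and South: p·(-4) + (1−p)·7 = p·6 + (1−p)·3 ⟹ 7 + (-11)p = 3 + 3p ⟹ p = 2/7.
Row indifferent between North and South: q·(-3) + (1−q)·1 = q·(-7) + (1−q)·5 ⟹ 1 + (-4)q = 5 + (-12)q ⟹ q = 1/2.

p = 2/7, q = 1/2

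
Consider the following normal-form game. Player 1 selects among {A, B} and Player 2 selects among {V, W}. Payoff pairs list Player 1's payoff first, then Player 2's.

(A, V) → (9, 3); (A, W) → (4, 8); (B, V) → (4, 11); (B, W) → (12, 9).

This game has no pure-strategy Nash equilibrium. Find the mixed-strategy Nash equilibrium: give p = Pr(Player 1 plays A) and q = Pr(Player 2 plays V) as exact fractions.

Each player's mixing probability is pinned down by making the *other* player indifferent.
Player 2 indifferent between V and W: p·3 + (1−p)·11 = p·8 + (1−p)·9 ⟹ 11 + (-8)p = 9 + (-1)p ⟹ p = 2/7.
Player 1 indifferent between A and B: q·9 + (1−q)·4 = q·4 + (1−q)·12 ⟹ 4 + 5q = 12 + (-8)q ⟹ q = 8/13.

p = 2/7, q = 8/13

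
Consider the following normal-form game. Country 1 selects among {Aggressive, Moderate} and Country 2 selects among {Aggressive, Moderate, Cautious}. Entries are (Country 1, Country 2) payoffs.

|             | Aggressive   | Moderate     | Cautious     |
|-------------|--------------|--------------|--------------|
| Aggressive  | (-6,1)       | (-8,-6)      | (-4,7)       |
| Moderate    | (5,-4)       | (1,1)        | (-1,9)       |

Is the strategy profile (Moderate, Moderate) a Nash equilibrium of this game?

No

Holding Country 2 at Moderate: Country 1 gets 1 from Moderate, versus -8 from Aggressive. No profitable deviation for Country 1.
Holding Country 1 at Moderate: Country 2 gets 1 from Moderate but could get 9 by switching to Cautious. Country 2 has a profitable deviation.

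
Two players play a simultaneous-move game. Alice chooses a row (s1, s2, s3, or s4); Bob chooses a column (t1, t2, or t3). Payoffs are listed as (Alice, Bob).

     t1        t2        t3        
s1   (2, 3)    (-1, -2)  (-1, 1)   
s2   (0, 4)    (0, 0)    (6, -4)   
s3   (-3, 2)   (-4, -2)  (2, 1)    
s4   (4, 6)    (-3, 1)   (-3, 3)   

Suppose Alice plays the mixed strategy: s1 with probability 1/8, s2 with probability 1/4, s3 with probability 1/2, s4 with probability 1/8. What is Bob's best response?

Compute Bob's expected payoff from each pure strategy against the given mix.
t1: (1/8)·3 + (1/4)·4 + (1/2)·2 + (1/8)·6 = 25/8
t2: (1/8)·(-2) + (1/4)·0 + (1/2)·(-2) + (1/8)·1 = -9/8
t3: (1/8)·1 + (1/4)·(-4) + (1/2)·1 + (1/8)·3 = 0
Highest expected payoff is 25/8, from t1.

t1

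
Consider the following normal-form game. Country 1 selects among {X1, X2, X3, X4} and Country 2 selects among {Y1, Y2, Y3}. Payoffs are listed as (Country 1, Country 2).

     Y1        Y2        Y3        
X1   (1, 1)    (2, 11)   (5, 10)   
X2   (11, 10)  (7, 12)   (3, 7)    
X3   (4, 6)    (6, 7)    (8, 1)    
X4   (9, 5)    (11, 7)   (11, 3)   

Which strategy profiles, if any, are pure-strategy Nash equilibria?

Check mutual best responses: a cell is a NE iff neither player can gain by unilaterally deviating.
Country 1's best responses — vs Y1: X2 (payoff 11); vs Y2: X4 (payoff 11); vs Y3: X4 (payoff 11).
Country 2's best responses — vs X1: Y2 (payoff 11); vs X2: Y2 (payoff 12); vs X3: Y2 (payoff 7); vs X4: Y2 (payoff 7).
The only mutual best response is (X4, Y2); neither player gains by switching there.

(X4, Y2)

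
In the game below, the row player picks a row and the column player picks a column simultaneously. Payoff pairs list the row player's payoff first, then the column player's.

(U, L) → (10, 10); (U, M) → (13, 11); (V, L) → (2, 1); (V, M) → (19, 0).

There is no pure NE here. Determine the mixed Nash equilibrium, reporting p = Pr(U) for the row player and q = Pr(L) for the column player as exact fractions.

p = 1/2, q = 3/7

Each player's mixing probability is pinned down by making the *other* player indifferent.
The column player indifferent between L and M: p·10 + (1−p)·1 = p·11 + (1−p)·0 ⟹ 1 + 9p = 0 + 11p ⟹ p = 1/2.
The row player indifferent between U and V: q·10 + (1−q)·13 = q·2 + (1−q)·19 ⟹ 13 + (-3)q = 19 + (-17)q ⟹ q = 3/7.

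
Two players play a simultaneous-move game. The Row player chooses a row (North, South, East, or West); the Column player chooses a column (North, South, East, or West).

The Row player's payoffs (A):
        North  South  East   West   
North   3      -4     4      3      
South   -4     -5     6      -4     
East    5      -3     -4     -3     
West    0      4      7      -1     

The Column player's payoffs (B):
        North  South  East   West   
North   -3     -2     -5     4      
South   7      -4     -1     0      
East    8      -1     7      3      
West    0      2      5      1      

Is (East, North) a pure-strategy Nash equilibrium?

Holding the Column player at North: the Row player gets 5 from East, versus 3 from North, -4 from South, 0 from West. No profitable deviation for the Row player.
Holding the Row player at East: the Column player gets 8 from North, versus -1 from South, 7 from East, 3 from West. No profitable deviation for the Column player either.

Yes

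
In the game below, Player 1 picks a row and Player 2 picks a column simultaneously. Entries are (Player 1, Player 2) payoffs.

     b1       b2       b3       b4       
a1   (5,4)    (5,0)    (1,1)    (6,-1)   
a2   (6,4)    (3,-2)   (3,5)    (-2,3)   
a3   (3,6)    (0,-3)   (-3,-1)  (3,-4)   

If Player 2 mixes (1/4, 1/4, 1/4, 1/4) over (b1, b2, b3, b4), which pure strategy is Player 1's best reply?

a1

Compute Player 1's expected payoff from each pure strategy against the given mix.
a1: (1/4)·5 + (1/4)·5 + (1/4)·1 + (1/4)·6 = 17/4
a2: (1/4)·6 + (1/4)·3 + (1/4)·3 + (1/4)·(-2) = 5/2
a3: (1/4)·3 + (1/4)·0 + (1/4)·(-3) + (1/4)·3 = 3/4
Highest expected payoff is 17/4, from a1.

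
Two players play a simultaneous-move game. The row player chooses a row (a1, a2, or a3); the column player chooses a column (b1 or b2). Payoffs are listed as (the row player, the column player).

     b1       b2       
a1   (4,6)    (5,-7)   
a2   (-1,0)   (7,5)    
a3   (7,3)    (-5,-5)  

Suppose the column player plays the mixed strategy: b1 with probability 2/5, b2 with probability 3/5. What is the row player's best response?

The row player's best reply maximizes expected payoff against the mix.
a1: (2/5)·4 + (3/5)·5 = 23/5
a2: (2/5)·(-1) + (3/5)·7 = 19/5
a3: (2/5)·7 + (3/5)·(-5) = -1/5
Highest expected payoff is 23/5, from a1.

a1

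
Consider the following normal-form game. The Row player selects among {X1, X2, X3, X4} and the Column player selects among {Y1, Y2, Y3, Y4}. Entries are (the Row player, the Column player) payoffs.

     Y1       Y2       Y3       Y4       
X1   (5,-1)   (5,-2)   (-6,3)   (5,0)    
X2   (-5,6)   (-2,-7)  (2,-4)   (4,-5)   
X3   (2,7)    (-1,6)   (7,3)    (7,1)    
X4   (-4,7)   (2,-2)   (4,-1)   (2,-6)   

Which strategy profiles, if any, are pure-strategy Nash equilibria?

There is no pure-strategy Nash equilibrium

Find each player's best response to every opponent strategy; NE are the intersections.
The Row player's best responses — vs Y1: X1 (payoff 5); vs Y2: X1 (payoff 5); vs Y3: X3 (payoff 7); vs Y4: X3 (payoff 7).
The Column player's best responses — vs X1: Y3 (payoff 3); vs X2: Y1 (payoff 6); vs X3: Y1 (payoff 7); vs X4: Y1 (payoff 7).
No cell has both players best-responding. For instance, the Row player's best reply to Y1 is X1, but against X1 the Column player prefers Y3 over Y1.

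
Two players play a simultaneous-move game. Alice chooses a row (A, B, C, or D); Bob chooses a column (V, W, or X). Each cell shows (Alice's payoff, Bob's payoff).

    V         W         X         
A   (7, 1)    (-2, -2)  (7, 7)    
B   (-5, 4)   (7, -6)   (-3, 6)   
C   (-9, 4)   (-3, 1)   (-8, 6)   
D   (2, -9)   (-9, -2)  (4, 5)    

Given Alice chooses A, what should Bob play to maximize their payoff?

With Alice fixed at A, Bob's payoffs are: V → 1, W → -2, X → 7.
The maximum is 7, achieved by X.

X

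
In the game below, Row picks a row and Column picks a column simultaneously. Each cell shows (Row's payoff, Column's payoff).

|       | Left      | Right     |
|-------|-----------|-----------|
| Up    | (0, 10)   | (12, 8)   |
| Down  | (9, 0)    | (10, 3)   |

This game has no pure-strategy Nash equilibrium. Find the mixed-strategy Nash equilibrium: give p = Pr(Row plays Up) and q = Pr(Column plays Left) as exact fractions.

p = 3/5, q = 2/11

Each player's mixing probability is pinned down by making the *other* player indifferent.
Column indifferent between Left and Right: p·10 + (1−p)·0 = p·8 + (1−p)·3 ⟹ 0 + 10p = 3 + 5p ⟹ p = 3/5.
Row indifferent between Up and Down: q·0 + (1−q)·12 = q·9 + (1−q)·10 ⟹ 12 + (-12)q = 10 + (-1)q ⟹ q = 2/11.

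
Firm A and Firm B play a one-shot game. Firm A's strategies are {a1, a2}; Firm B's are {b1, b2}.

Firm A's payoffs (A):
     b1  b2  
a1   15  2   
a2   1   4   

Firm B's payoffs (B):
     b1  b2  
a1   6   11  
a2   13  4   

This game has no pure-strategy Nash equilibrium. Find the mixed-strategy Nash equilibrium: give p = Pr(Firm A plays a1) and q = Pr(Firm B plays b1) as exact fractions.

p = 9/14, q = 1/8

In a mixed NE each player is indifferent between their pure strategies, so the opponent's mix sets the indifference.
Firm B indifferent between b1 and b2: p·6 + (1−p)·13 = p·11 + (1−p)·4 ⟹ 13 + (-7)p = 4 + 7p ⟹ p = 9/14.
Firm A indifferent between a1 and a2: q·15 + (1−q)·2 = q·1 + (1−q)·4 ⟹ 2 + 13q = 4 + (-3)q ⟹ q = 1/8.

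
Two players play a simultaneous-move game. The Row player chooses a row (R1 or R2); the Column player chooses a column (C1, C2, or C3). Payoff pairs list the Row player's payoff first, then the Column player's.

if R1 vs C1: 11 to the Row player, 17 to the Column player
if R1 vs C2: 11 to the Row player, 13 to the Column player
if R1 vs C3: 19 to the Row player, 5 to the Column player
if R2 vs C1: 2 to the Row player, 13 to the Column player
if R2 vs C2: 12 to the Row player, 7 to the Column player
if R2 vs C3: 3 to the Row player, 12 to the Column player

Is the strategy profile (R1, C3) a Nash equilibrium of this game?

Holding the Column player at C3: the Row player gets 19 from R1, versus 3 from R2. No profitable deviation for the Row player.
Holding the Row player at R1: the Column player gets 5 from C3 but could get 17 by switching to C1. The Column player has a profitable deviation.

No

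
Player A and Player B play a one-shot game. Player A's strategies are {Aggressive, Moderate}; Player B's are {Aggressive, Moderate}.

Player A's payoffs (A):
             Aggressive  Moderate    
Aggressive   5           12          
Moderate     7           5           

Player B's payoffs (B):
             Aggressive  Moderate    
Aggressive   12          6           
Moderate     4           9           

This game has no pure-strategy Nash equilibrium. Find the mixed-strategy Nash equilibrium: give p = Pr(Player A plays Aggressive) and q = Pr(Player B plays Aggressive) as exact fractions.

In a mixed NE each player is indifferent between their pure strategies, so the opponent's mix sets the indifference.
Player B indifferent between Aggressive and Moderate: p·12 + (1−p)·4 = p·6 + (1−p)·9 ⟹ 4 + 8p = 9 + (-3)p ⟹ p = 5/11.
Player A indifferent between Aggressive and Moderate: q·5 + (1−q)·12 = q·7 + (1−q)·5 ⟹ 12 + (-7)q = 5 + 2q ⟹ q = 7/9.

p = 5/11, q = 7/9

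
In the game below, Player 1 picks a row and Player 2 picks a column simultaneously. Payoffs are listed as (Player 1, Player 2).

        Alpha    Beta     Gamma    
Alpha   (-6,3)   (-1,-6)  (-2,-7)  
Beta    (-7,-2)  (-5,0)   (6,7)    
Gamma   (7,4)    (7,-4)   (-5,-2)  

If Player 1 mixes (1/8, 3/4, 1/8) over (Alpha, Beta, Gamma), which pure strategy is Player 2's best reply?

Compute Player 2's expected payoff from each pure strategy against the given mix.
Alpha: (1/8)·3 + (3/4)·(-2) + (1/8)·4 = -5/8
Beta: (1/8)·(-6) + (3/4)·0 + (1/8)·(-4) = -5/4
Gamma: (1/8)·(-7) + (3/4)·7 + (1/8)·(-2) = 33/8
Highest expected payoff is 33/8, from Gamma.

Gamma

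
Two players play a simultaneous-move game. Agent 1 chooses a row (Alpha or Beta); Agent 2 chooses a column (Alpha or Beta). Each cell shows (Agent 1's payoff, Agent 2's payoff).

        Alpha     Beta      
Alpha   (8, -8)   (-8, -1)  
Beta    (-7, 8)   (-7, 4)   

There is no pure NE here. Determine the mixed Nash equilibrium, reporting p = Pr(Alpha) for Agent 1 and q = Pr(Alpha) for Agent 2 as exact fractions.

In a mixed NE each player is indifferent between their pure strategies, so the opponent's mix sets the indifference.
Agent 2 indifferent between Alpha and Beta: p·(-8) + (1−p)·8 = p·(-1) + (1−p)·4 ⟹ 8 + (-16)p = 4 + (-5)p ⟹ p = 4/11.
Agent 1 indifferent between Alpha and Beta: q·8 + (1−q)·(-8) = q·(-7) + (1−q)·(-7) ⟹ (-8) + 16q = (-7) + 0q ⟹ q = 1/16.

p = 4/11, q = 1/16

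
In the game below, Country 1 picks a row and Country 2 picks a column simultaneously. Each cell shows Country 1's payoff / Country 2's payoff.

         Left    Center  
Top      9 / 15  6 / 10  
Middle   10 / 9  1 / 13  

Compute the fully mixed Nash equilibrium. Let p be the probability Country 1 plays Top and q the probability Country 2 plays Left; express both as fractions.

Each player's mixing probability is pinned down by making the *other* player indifferent.
Country 2 indifferent between Left and Center: p·15 + (1−p)·9 = p·10 + (1−p)·13 ⟹ 9 + 6p = 13 + (-3)p ⟹ p = 4/9.
Country 1 indifferent between Top and Middle: q·9 + (1−q)·6 = q·10 + (1−q)·1 ⟹ 6 + 3q = 1 + 9q ⟹ q = 5/6.

p = 4/9, q = 5/6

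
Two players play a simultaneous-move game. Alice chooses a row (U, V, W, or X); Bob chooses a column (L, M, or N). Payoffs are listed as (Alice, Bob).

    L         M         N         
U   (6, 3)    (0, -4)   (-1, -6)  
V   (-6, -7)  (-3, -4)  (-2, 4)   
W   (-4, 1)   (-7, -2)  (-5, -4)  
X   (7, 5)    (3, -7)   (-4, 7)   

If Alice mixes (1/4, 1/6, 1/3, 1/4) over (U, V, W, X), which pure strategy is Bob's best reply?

Bob's best reply maximizes expected payoff against the mix.
L: (1/4)·3 + (1/6)·(-7) + (1/3)·1 + (1/4)·5 = 7/6
M: (1/4)·(-4) + (1/6)·(-4) + (1/3)·(-2) + (1/4)·(-7) = -49/12
N: (1/4)·(-6) + (1/6)·4 + (1/3)·(-4) + (1/4)·7 = -5/12
Highest expected payoff is 7/6, from L.

L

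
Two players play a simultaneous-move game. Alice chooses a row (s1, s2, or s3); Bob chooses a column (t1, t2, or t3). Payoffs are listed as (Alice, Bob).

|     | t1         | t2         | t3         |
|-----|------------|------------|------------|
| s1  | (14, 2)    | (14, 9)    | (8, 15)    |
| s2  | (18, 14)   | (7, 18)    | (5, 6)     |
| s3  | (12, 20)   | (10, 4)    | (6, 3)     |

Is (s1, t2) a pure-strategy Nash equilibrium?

No

Holding Bob at t2: Alice gets 14 from s1, versus 7 from s2, 10 from s3. No profitable deviation for Alice.
Holding Alice at s1: Bob gets 9 from t2 but could get 15 by switching to t3. Bob has a profitable deviation.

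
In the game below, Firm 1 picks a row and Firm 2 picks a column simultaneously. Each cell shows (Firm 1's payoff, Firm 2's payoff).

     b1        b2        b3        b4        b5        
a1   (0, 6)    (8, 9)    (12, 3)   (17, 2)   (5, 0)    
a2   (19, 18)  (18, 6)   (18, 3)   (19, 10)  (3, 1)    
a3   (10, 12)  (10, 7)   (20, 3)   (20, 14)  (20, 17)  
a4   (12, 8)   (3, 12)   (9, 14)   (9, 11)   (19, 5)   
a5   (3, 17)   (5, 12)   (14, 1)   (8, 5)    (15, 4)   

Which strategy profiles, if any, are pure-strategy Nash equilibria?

A profile is a Nash equilibrium when each player is best-responding to the other.
Firm 1's best responses — vs b1: a2 (payoff 19); vs b2: a2 (payoff 18); vs b3: a3 (payoff 20); vs b4: a3 (payoff 20); vs b5: a3 (payoff 20).
Firm 2's best responses — vs a1: b2 (payoff 9); vs a2: b1 (payoff 18); vs a3: b5 (payoff 17); vs a4: b3 (payoff 14); vs a5: b1 (payoff 17).
Mutual best responses occur at (a2, b1) and (a3, b5); at each, neither player gains by switching.

(a2, b1) and (a3, b5)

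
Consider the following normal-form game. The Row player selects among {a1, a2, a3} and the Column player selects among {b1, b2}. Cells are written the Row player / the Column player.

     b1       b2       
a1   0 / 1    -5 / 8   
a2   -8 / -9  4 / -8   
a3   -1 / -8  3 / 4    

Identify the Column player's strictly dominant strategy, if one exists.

A strategy is strictly dominant if it gives the Column player a strictly higher payoff than every other strategy, against every choice by the opponent.
b2 strictly dominates: vs a1: 8 > 1; vs a2: -8 > -9; vs a3: 4 > -8.

b2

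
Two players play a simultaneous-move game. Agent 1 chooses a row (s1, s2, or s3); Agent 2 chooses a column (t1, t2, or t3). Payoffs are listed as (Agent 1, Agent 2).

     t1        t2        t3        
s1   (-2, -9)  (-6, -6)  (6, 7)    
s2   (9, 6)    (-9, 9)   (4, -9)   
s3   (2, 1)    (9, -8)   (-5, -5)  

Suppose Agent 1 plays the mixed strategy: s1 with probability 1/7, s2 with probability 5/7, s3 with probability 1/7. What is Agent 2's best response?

t2

Compute Agent 2's expected payoff from each pure strategy against the given mix.
t1: (1/7)·(-9) + (5/7)·6 + (1/7)·1 = 22/7
t2: (1/7)·(-6) + (5/7)·9 + (1/7)·(-8) = 31/7
t3: (1/7)·7 + (5/7)·(-9) + (1/7)·(-5) = -43/7
Highest expected payoff is 31/7, from t2.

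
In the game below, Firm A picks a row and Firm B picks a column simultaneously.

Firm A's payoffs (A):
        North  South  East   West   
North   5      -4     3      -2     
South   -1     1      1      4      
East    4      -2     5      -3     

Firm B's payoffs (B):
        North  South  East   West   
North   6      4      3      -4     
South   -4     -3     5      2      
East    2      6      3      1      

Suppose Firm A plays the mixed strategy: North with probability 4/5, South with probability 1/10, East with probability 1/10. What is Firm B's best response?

Firm B's best reply maximizes expected payoff against the mix.
North: (4/5)·6 + (1/10)·(-4) + (1/10)·2 = 23/5
South: (4/5)·4 + (1/10)·(-3) + (1/10)·6 = 7/2
East: (4/5)·3 + (1/10)·5 + (1/10)·3 = 16/5
West: (4/5)·(-4) + (1/10)·2 + (1/10)·1 = -29/10
Highest expected payoff is 23/5, from North.

North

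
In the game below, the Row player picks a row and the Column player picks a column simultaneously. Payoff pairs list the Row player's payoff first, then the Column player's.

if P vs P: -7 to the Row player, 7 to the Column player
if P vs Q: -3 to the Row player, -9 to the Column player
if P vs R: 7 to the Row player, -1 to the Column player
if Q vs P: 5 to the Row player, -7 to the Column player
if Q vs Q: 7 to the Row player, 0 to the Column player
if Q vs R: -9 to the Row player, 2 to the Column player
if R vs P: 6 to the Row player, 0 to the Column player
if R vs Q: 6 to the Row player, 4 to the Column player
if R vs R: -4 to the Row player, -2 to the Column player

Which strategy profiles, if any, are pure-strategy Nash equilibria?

No pure-strategy Nash equilibrium

Find each player's best response to every opponent strategy; NE are the intersections.
The Row player's best responses — vs P: R (payoff 6); vs Q: Q (payoff 7); vs R: P (payoff 7).
The Column player's best responses — vs P: P (payoff 7); vs Q: R (payoff 2); vs R: Q (payoff 4).
No cell has both players best-responding. For instance, the Row player's best reply to Q is Q, but against Q the Column player prefers R over Q.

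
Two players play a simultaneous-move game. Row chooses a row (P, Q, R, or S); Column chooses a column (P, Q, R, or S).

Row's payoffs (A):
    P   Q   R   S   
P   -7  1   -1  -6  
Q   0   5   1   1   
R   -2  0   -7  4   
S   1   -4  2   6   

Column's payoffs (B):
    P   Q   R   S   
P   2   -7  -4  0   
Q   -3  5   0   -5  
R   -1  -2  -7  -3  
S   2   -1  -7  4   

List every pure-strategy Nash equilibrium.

(Q, Q) and (S, S)

Check mutual best responses: a cell is a NE iff neither player can gain by unilaterally deviating.
Row's best responses — vs P: S (payoff 1); vs Q: Q (payoff 5); vs R: S (payoff 2); vs S: S (payoff 6).
Column's best responses — vs P: P (payoff 2); vs Q: Q (payoff 5); vs R: P (payoff -1); vs S: S (payoff 4).
Mutual best responses occur at (Q, Q) and (S, S); at each, neither player gains by switching.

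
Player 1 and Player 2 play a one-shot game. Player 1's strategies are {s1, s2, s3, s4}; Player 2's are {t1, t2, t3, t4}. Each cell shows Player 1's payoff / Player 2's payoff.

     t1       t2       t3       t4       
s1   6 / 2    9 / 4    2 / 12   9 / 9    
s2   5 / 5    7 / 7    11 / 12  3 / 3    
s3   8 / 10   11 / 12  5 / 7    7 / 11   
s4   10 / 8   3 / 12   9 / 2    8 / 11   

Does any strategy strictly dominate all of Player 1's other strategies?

Check whether one of Player 1's strategies beats all alternatives regardless of what the opponent does.
s1 is not dominant: against t1, s3 gives 8 > 6.
s2 is not dominant: against t1, s1 gives 6 > 5.
s3 is not dominant: against t1, s4 gives 10 > 8.
s4 is not dominant: against t2, s1 gives 9 > 3.
No single strategy is best against every opponent action.

None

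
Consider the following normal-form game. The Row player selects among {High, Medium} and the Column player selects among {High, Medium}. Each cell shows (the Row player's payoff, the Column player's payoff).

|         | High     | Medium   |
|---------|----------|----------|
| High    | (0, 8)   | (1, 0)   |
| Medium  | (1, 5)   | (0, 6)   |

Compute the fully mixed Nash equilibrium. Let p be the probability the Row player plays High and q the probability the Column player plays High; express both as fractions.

Each player's mixing probability is pinned down by making the *other* player indifferent.
The Column player indifferent between High and Medium: p·8 + (1−p)·5 = p·0 + (1−p)·6 ⟹ 5 + 3p = 6 + (-6)p ⟹ p = 1/9.
The Row player indifferent between High and Medium: q·0 + (1−q)·1 = q·1 + (1−q)·0 ⟹ 1 + (-1)q = 0 + 1q ⟹ q = 1/2.

p = 1/9, q = 1/2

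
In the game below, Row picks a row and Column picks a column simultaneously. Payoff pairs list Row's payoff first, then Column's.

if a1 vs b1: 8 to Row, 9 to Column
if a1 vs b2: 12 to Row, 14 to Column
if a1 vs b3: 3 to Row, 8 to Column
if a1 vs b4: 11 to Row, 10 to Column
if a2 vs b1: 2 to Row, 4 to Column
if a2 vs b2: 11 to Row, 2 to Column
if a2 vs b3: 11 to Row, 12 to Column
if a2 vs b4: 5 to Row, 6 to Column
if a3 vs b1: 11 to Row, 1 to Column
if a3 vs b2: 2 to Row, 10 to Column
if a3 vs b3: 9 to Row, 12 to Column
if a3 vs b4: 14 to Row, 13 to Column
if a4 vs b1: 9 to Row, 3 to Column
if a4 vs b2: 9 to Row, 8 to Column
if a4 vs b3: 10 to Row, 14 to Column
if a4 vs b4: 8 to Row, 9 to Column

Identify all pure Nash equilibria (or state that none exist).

(a1, b2), (a2, b3), and (a3, b4)

A profile is a Nash equilibrium when each player is best-responding to the other.
Row's best responses — vs b1: a3 (payoff 11); vs b2: a1 (payoff 12); vs b3: a2 (payoff 11); vs b4: a3 (payoff 14).
Column's best responses — vs a1: b2 (payoff 14); vs a2: b3 (payoff 12); vs a3: b4 (payoff 13); vs a4: b3 (payoff 14).
Mutual best responses occur at (a1, b2), (a2, b3), and (a3, b4); at each, neither player gains by switching.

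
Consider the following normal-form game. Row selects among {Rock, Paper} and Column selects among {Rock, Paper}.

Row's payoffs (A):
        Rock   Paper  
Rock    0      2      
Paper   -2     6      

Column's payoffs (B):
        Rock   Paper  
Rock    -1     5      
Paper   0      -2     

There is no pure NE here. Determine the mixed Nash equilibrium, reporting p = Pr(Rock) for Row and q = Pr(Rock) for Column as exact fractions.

p = 1/4, q = 2/3

In a mixed NE each player is indifferent between their pure strategies, so the opponent's mix sets the indifference.
Column indifferent between Rock and Paper: p·(-1) + (1−p)·0 = p·5 + (1−p)·(-2) ⟹ 0 + (-1)p = (-2) + 7p ⟹ p = 1/4.
Row indifferent between Rock and Paper: q·0 + (1−q)·2 = q·(-2) + (1−q)·6 ⟹ 2 + (-2)q = 6 + (-8)q ⟹ q = 2/3.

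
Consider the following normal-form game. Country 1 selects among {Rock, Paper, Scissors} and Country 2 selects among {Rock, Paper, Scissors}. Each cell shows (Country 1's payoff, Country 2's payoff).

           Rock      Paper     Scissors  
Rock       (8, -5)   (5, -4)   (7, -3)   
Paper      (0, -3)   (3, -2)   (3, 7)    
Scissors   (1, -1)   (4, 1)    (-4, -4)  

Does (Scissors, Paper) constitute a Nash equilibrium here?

No

Holding Country 2 at Paper: Country 1 gets 4 from Scissors but could get 5 by switching to Rock. Country 1 has a profitable deviation.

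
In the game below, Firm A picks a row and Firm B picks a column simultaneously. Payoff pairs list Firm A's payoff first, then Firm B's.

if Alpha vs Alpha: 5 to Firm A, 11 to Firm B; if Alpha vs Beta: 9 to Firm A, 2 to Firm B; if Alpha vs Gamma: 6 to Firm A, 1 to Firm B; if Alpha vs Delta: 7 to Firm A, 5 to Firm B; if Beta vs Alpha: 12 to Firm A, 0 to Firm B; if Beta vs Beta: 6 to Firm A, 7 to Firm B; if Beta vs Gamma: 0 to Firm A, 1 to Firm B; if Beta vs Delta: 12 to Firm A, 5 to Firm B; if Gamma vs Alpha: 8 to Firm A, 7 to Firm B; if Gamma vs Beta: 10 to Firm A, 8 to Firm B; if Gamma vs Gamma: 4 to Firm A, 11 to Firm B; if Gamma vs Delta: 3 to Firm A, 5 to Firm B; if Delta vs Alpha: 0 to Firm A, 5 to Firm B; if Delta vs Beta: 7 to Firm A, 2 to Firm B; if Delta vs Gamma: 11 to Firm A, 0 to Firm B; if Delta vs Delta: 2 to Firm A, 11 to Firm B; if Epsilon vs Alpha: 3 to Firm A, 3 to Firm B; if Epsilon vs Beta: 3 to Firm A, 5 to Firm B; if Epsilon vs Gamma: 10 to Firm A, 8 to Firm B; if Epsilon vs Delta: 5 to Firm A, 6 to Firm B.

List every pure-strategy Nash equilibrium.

Find each player's best response to every opponent strategy; NE are the intersections.
Firm A's best responses — vs Alpha: Beta (payoff 12); vs Beta: Gamma (payoff 10); vs Gamma: Delta (payoff 11); vs Delta: Beta (payoff 12).
Firm B's best responses — vs Alpha: Alpha (payoff 11); vs Beta: Beta (payoff 7); vs Gamma: Gamma (payoff 11); vs Delta: Delta (payoff 11); vs Epsilon: Gamma (payoff 8).
No cell has both players best-responding. For instance, Firm A's best reply to Gamma is Delta, but against Delta Firm B prefers Delta over Gamma.

No pure-strategy Nash equilibrium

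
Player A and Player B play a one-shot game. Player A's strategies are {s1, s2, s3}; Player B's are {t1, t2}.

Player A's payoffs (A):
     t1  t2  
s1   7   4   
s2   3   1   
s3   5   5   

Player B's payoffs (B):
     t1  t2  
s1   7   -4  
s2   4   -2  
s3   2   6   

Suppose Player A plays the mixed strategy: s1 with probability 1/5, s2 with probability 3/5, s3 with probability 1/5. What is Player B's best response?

t1

Compute Player B's expected payoff from each pure strategy against the given mix.
t1: (1/5)·7 + (3/5)·4 + (1/5)·2 = 21/5
t2: (1/5)·(-4) + (3/5)·(-2) + (1/5)·6 = -4/5
Highest expected payoff is 21/5, from t1.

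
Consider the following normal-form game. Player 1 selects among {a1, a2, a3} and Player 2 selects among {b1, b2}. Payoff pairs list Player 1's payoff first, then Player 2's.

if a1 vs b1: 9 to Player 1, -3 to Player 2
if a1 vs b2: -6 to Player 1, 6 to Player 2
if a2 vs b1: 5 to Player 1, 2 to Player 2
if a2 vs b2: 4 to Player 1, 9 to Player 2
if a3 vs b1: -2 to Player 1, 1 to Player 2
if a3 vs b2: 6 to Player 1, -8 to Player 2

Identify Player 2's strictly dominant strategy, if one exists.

No strictly dominant strategy

A strategy is strictly dominant if it gives Player 2 a strictly higher payoff than every other strategy, against every choice by the opponent.
b1 is not dominant: against a1, b2 gives 6 > -3.
b2 is not dominant: against a3, b1 gives 1 > -8.
No single strategy is best against every opponent action.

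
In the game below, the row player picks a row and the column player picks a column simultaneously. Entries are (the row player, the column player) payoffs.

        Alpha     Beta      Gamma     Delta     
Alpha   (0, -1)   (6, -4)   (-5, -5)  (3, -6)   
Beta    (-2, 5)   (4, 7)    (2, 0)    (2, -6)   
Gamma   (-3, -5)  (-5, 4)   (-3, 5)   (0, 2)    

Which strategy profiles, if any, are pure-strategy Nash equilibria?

Find each player's best response to every opponent strategy; NE are the intersections.
The row player's best responses — vs Alpha: Alpha (payoff 0); vs Beta: Alpha (payoff 6); vs Gamma: Beta (payoff 2); vs Delta: Alpha (payoff 3).
The column player's best responses — vs Alpha: Alpha (payoff -1); vs Beta: Beta (payoff 7); vs Gamma: Gamma (payoff 5).
The only mutual best response is (Alpha, Alpha); neither player gains by switching there.

(Alpha, Alpha)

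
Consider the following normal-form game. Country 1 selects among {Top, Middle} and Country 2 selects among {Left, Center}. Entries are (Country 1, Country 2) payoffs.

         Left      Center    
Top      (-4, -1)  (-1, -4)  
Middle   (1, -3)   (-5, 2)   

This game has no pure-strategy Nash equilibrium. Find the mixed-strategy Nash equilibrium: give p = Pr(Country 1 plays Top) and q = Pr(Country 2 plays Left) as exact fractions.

p = 5/8, q = 4/9

Each player's mixing probability is pinned down by making the *other* player indifferent.
Country 2 indifferent between Left and Center: p·(-1) + (1−p)·(-3) = p·(-4) + (1−p)·2 ⟹ (-3) + 2p = 2 + (-6)p ⟹ p = 5/8.
Country 1 indifferent between Top and Middle: q·(-4) + (1−q)·(-1) = q·1 + (1−q)·(-5) ⟹ (-1) + (-3)q = (-5) + 6q ⟹ q = 4/9.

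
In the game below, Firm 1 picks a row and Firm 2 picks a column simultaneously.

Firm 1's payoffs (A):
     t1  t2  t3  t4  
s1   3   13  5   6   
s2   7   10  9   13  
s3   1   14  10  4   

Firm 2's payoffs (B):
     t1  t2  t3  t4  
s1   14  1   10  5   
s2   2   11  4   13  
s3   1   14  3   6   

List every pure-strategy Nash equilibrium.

(s2, t4) and (s3, t2)

Find each player's best response to every opponent strategy; NE are the intersections.
Firm 1's best responses — vs t1: s2 (payoff 7); vs t2: s3 (payoff 14); vs t3: s3 (payoff 10); vs t4: s2 (payoff 13).
Firm 2's best responses — vs s1: t1 (payoff 14); vs s2: t4 (payoff 13); vs s3: t2 (payoff 14).
Mutual best responses occur at (s2, t4) and (s3, t2); at each, neither player gains by switching.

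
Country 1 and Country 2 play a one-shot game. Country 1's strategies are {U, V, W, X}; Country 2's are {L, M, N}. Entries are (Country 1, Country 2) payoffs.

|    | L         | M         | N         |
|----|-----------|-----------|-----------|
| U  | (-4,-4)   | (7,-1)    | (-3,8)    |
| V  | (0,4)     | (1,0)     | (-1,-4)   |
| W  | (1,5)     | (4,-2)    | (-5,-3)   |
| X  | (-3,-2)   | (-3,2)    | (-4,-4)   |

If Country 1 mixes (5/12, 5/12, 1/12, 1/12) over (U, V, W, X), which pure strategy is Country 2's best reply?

Country 2's best reply maximizes expected payoff against the mix.
L: (5/12)·(-4) + (5/12)·4 + (1/12)·5 + (1/12)·(-2) = 1/4
M: (5/12)·(-1) + (5/12)·0 + (1/12)·(-2) + (1/12)·2 = -5/12
N: (5/12)·8 + (5/12)·(-4) + (1/12)·(-3) + (1/12)·(-4) = 13/12
Highest expected payoff is 13/12, from N.

N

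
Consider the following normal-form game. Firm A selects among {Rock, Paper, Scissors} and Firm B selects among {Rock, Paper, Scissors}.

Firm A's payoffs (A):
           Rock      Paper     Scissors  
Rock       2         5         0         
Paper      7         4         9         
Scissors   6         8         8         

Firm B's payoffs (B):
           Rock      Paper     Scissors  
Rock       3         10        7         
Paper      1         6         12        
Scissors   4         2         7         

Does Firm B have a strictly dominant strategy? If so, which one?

A strategy is strictly dominant if it gives Firm B a strictly higher payoff than every other strategy, against every choice by the opponent.
Rock is not dominant: against Rock, Paper gives 10 > 3.
Paper is not dominant: against Paper, Scissors gives 12 > 6.
Scissors is not dominant: against Rock, Paper gives 10 > 7.
No single strategy is best against every opponent action.

No strictly dominant strategy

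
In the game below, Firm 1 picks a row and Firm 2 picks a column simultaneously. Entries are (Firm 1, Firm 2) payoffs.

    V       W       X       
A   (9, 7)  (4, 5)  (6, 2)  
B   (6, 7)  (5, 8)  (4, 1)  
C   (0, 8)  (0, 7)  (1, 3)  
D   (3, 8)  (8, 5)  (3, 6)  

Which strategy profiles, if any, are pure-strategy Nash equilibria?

A profile is a Nash equilibrium when each player is best-responding to the other.
Firm 1's best responses — vs V: A (payoff 9); vs W: D (payoff 8); vs X: A (payoff 6).
Firm 2's best responses — vs A: V (payoff 7); vs B: W (payoff 8); vs C: V (payoff 8); vs D: V (payoff 8).
The only mutual best response is (A, V); neither player gains by switching there.

(A, V)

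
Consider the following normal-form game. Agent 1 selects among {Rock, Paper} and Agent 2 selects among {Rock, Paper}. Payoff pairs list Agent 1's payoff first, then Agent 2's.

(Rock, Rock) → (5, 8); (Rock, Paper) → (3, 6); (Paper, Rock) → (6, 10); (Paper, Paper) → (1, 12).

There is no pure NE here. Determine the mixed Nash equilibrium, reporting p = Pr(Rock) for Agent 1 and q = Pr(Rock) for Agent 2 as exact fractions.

Each player's mixing probability is pinned down by making the *other* player indifferent.
Agent 2 indifferent between Rock and Paper: p·8 + (1−p)·10 = p·6 + (1−p)·12 ⟹ 10 + (-2)p = 12 + (-6)p ⟹ p = 1/2.
Agent 1 indifferent between Rock and Paper: q·5 + (1−q)·3 = q·6 + (1−q)·1 ⟹ 3 + 2q = 1 + 5q ⟹ q = 2/3.

p = 1/2, q = 2/3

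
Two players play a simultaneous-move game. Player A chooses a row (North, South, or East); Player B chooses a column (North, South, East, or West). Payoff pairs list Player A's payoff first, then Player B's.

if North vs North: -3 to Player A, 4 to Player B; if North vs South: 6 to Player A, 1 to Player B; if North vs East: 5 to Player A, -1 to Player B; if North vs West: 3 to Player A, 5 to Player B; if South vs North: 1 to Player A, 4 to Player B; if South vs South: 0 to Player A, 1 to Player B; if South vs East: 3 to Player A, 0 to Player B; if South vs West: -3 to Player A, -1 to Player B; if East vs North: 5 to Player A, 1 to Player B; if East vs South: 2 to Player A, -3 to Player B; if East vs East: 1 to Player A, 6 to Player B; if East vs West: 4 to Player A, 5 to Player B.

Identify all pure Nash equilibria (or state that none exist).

Find each player's best response to every opponent strategy; NE are the intersections.
Player A's best responses — vs North: East (payoff 5); vs South: North (payoff 6); vs East: North (payoff 5); vs West: East (payoff 4).
Player B's best responses — vs North: West (payoff 5); vs South: North (payoff 4); vs East: East (payoff 6).
No cell has both players best-responding. For instance, Player A's best reply to North is East, but against East Player B prefers East over North.

There is no pure-strategy Nash equilibrium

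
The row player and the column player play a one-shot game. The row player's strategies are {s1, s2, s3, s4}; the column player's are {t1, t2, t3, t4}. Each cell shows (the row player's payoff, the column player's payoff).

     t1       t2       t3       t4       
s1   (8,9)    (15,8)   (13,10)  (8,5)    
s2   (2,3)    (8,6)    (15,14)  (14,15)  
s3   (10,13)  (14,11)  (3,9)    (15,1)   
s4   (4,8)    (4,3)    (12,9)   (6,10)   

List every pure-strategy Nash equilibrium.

(s3, t1)

A profile is a Nash equilibrium when each player is best-responding to the other.
The row player's best responses — vs t1: s3 (payoff 10); vs t2: s1 (payoff 15); vs t3: s2 (payoff 15); vs t4: s3 (payoff 15).
The column player's best responses — vs s1: t3 (payoff 10); vs s2: t4 (payoff 15); vs s3: t1 (payoff 13); vs s4: t4 (payoff 10).
The only mutual best response is (s3, t1); neither player gains by switching there.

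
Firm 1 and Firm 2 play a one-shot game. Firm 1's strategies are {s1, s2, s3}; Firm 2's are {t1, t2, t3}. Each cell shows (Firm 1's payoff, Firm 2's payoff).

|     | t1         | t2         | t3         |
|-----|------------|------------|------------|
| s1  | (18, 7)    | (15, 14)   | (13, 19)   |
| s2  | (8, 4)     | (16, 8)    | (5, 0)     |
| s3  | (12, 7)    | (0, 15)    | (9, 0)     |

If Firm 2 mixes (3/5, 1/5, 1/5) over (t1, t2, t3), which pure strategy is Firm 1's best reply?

Firm 1's best reply maximizes expected payoff against the mix.
s1: (3/5)·18 + (1/5)·15 + (1/5)·13 = 82/5
s2: (3/5)·8 + (1/5)·16 + (1/5)·5 = 9
s3: (3/5)·12 + (1/5)·0 + (1/5)·9 = 9
Highest expected payoff is 82/5, from s1.

s1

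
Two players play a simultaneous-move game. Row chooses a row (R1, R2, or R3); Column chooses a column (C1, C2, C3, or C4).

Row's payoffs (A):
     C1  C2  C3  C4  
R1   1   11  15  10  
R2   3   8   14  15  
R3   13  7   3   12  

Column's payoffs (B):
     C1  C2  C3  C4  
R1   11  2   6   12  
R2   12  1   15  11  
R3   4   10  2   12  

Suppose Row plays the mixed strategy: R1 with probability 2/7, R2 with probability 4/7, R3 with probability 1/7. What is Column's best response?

Column's best reply maximizes expected payoff against the mix.
C1: (2/7)·11 + (4/7)·12 + (1/7)·4 = 74/7
C2: (2/7)·2 + (4/7)·1 + (1/7)·10 = 18/7
C3: (2/7)·6 + (4/7)·15 + (1/7)·2 = 74/7
C4: (2/7)·12 + (4/7)·11 + (1/7)·12 = 80/7
Highest expected payoff is 80/7, from C4.

C4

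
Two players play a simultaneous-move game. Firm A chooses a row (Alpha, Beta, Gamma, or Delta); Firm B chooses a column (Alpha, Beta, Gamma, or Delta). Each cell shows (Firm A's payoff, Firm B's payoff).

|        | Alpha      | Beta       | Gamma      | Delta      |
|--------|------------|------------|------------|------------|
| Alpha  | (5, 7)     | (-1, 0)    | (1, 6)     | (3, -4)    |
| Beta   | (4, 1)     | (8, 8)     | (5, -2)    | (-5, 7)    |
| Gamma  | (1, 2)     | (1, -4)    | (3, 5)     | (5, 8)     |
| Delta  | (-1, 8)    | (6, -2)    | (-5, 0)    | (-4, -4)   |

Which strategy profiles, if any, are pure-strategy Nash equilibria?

(Alpha, Alpha), (Beta, Beta), and (Gamma, Delta)

A profile is a Nash equilibrium when each player is best-responding to the other.
Firm A's best responses — vs Alpha: Alpha (payoff 5); vs Beta: Beta (payoff 8); vs Gamma: Beta (payoff 5); vs Delta: Gamma (payoff 5).
Firm B's best responses — vs Alpha: Alpha (payoff 7); vs Beta: Beta (payoff 8); vs Gamma: Delta (payoff 8); vs Delta: Alpha (payoff 8).
Mutual best responses occur at (Alpha, Alpha), (Beta, Beta), and (Gamma, Delta); at each, neither player gains by switching.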